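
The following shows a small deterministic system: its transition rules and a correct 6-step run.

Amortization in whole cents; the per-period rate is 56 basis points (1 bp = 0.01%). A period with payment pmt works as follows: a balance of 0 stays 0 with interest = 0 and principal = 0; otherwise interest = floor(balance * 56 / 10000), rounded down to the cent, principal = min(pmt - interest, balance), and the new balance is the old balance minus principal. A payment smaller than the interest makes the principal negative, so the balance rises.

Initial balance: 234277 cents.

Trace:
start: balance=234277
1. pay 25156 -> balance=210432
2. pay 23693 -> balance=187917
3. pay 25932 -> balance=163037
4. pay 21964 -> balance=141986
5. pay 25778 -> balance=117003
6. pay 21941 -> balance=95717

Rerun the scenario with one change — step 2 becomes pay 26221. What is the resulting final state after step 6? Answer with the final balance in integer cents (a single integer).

93130

(re-executing from step 2 with the substitution; state before step 2: balance=210432)
2. pay 26221 -> balance=185389
3. pay 25932 -> balance=160495
4. pay 21964 -> balance=139429
5. pay 25778 -> balance=114431
6. pay 21941 -> balance=93130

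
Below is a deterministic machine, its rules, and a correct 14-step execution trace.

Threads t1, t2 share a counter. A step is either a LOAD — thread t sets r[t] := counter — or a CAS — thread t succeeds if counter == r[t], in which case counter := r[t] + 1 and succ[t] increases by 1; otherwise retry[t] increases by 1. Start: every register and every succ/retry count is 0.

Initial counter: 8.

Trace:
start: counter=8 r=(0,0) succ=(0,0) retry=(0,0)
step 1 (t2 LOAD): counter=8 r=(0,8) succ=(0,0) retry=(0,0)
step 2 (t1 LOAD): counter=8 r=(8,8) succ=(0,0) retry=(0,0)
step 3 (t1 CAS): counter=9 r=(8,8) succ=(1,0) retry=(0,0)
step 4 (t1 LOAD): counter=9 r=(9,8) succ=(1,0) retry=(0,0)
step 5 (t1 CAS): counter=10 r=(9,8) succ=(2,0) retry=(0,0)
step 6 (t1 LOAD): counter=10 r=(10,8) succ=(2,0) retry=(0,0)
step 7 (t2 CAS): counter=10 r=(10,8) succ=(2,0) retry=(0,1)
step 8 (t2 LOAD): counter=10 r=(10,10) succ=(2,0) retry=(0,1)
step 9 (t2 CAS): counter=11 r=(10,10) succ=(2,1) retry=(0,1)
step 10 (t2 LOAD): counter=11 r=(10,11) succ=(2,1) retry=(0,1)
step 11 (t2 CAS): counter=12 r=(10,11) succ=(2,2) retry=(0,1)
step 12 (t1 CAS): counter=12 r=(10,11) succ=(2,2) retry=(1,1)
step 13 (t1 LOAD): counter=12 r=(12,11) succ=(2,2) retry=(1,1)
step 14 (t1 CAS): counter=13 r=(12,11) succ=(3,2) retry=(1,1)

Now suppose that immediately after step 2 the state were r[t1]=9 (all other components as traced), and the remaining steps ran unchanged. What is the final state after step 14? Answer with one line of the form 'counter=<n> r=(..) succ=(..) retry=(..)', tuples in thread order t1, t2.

state after step 2 := counter=8 r=(9,8) succ=(0,0) retry=(0,0)
step 3 (t1 CAS): counter=8 r=(9,8) succ=(0,0) retry=(1,0)
step 4 (t1 LOAD): counter=8 r=(8,8) succ=(0,0) retry=(1,0)
step 5 (t1 CAS): counter=9 r=(8,8) succ=(1,0) retry=(1,0)
step 6 (t1 LOAD): counter=9 r=(9,8) succ=(1,0) retry=(1,0)
step 7 (t2 CAS): counter=9 r=(9,8) succ=(1,0) retry=(1,1)
step 8 (t2 LOAD): counter=9 r=(9,9) succ=(1,0) retry=(1,1)
step 9 (t2 CAS): counter=10 r=(9,9) succ=(1,1) retry=(1,1)
step 10 (t2 LOAD): counter=10 r=(9,10) succ=(1,1) retry=(1,1)
step 11 (t2 CAS): counter=11 r=(9,10) succ=(1,2) retry=(1,1)
step 12 (t1 CAS): counter=11 r=(9,10) succ=(1,2) retry=(2,1)
step 13 (t1 LOAD): counter=11 r=(11,10) succ=(1,2) retry=(2,1)
step 14 (t1 CAS): counter=12 r=(11,10) succ=(2,2) retry=(2,1)

counter=12 r=(11,10) succ=(2,2) retry=(2,1)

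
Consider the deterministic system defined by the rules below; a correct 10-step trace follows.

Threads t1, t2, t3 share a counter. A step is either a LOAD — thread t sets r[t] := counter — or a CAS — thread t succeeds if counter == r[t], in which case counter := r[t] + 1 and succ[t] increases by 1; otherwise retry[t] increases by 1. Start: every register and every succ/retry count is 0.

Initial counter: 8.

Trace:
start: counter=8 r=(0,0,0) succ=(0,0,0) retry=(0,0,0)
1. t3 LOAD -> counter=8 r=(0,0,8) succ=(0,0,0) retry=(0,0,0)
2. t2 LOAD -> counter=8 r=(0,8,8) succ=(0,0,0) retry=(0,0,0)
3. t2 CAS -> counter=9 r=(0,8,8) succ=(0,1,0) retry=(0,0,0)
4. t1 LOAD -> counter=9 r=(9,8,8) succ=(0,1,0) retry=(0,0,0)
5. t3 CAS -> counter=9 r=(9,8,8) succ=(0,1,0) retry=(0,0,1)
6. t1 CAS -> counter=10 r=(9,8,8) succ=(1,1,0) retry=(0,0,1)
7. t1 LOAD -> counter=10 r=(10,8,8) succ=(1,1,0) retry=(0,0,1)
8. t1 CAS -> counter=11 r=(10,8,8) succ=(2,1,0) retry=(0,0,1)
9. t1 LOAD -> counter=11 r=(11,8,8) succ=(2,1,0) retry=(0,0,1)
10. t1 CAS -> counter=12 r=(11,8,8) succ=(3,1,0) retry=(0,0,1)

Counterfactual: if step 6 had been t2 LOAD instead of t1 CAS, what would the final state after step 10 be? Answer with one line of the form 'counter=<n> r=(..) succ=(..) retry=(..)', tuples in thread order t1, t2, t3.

counter=11 r=(10,9,8) succ=(2,1,0) retry=(0,0,1)

(re-executing from step 6 with the substitution; state before step 6: counter=9 r=(9,8,8) succ=(0,1,0) retry=(0,0,1))
6. t2 LOAD -> counter=9 r=(9,9,8) succ=(0,1,0) retry=(0,0,1)
7. t1 LOAD -> counter=9 r=(9,9,8) succ=(0,1,0) retry=(0,0,1)
8. t1 CAS -> counter=10 r=(9,9,8) succ=(1,1,0) retry=(0,0,1)
9. t1 LOAD -> counter=10 r=(10,9,8) succ=(1,1,0) retry=(0,0,1)
10. t1 CAS -> counter=11 r=(10,9,8) succ=(2,1,0) retry=(0,0,1)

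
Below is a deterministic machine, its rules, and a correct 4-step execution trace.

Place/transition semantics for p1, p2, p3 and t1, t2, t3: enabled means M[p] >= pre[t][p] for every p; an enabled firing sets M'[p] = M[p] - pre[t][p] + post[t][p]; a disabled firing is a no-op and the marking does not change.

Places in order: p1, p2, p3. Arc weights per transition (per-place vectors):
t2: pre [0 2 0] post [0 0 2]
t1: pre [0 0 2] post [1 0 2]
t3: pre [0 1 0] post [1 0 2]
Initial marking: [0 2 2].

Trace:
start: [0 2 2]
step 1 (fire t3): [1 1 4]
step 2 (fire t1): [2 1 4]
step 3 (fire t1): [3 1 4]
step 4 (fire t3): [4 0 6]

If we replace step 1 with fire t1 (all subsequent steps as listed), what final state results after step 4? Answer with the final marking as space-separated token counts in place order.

(re-executing from step 1 with the substitution; state before step 1: [0 2 2])
step 1 (fire t1): [1 2 2]
step 2 (fire t1): [2 2 2]
step 3 (fire t1): [3 2 2]
step 4 (fire t3): [4 1 4]

4 1 4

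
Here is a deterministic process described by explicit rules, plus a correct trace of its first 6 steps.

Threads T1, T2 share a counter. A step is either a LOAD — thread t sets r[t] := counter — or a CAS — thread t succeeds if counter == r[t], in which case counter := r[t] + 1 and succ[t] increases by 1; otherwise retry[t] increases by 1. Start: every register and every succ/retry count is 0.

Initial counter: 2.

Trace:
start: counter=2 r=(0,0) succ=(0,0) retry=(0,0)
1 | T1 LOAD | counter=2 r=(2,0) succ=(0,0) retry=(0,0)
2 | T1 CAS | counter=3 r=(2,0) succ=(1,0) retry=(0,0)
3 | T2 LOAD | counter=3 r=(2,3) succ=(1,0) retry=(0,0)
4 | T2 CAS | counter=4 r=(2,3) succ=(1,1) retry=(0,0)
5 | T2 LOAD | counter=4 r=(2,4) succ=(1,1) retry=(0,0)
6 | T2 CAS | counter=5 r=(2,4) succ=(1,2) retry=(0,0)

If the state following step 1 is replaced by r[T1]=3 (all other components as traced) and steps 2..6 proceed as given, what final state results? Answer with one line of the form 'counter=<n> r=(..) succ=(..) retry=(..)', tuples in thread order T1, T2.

counter=4 r=(3,3) succ=(0,2) retry=(1,0)

state after step 1 := counter=2 r=(3,0) succ=(0,0) retry=(0,0)
2 | T1 CAS | counter=2 r=(3,0) succ=(0,0) retry=(1,0)
3 | T2 LOAD | counter=2 r=(3,2) succ=(0,0) retry=(1,0)
4 | T2 CAS | counter=3 r=(3,2) succ=(0,1) retry=(1,0)
5 | T2 LOAD | counter=3 r=(3,3) succ=(0,1) retry=(1,0)
6 | T2 CAS | counter=4 r=(3,3) succ=(0,2) retry=(1,0)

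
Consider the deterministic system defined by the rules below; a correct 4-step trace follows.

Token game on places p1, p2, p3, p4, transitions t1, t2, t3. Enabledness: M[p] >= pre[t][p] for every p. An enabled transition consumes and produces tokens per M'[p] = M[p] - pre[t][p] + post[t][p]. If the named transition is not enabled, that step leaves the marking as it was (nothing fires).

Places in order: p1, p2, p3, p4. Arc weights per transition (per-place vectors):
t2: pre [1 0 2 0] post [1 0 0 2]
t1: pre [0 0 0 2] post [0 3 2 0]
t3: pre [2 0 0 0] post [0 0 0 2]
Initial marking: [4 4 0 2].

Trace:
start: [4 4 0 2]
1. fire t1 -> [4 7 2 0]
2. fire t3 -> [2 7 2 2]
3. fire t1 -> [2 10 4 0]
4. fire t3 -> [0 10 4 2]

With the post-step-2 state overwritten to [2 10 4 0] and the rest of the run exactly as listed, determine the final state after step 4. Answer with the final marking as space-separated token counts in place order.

state after step 2 := [2 10 4 0]
3. fire t1 -> [2 10 4 0]
4. fire t3 -> [0 10 4 2]

0 10 4 2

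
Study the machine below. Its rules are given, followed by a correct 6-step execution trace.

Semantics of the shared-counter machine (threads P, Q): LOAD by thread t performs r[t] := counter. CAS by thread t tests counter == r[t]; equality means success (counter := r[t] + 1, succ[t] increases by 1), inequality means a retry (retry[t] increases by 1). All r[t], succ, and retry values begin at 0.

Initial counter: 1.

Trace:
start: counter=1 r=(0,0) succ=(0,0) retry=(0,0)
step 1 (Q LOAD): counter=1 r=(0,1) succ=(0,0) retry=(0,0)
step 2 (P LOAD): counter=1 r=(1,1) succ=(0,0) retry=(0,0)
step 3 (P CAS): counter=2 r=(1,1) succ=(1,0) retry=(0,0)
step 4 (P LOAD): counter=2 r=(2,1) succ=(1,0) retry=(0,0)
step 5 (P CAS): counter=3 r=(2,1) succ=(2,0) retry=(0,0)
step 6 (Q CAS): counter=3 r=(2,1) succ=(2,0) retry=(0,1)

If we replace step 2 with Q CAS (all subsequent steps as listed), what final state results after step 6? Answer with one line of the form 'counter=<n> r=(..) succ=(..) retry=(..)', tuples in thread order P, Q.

counter=3 r=(2,1) succ=(1,1) retry=(1,1)

(re-executing from step 2 with the substitution; state before step 2: counter=1 r=(0,1) succ=(0,0) retry=(0,0))
step 2 (Q CAS): counter=2 r=(0,1) succ=(0,1) retry=(0,0)
step 3 (P CAS): counter=2 r=(0,1) succ=(0,1) retry=(1,0)
step 4 (P LOAD): counter=2 r=(2,1) succ=(0,1) retry=(1,0)
step 5 (P CAS): counter=3 r=(2,1) succ=(1,1) retry=(1,0)
step 6 (Q CAS): counter=3 r=(2,1) succ=(1,1) retry=(1,1)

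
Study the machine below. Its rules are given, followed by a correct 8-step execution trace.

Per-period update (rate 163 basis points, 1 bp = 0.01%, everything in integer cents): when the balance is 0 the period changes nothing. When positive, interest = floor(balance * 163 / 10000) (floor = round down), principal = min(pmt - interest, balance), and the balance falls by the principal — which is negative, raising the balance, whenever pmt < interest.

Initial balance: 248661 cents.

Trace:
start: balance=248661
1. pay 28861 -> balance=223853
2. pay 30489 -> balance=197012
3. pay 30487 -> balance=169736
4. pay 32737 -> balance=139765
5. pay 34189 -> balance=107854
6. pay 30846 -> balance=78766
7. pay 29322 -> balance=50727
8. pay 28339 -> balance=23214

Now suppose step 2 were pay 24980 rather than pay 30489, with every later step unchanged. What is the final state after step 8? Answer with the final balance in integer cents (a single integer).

29284

(re-executing from step 2 with the substitution; state before step 2: balance=223853)
2. pay 24980 -> balance=202521
3. pay 30487 -> balance=175335
4. pay 32737 -> balance=145455
5. pay 34189 -> balance=113636
6. pay 30846 -> balance=84642
7. pay 29322 -> balance=56699
8. pay 28339 -> balance=29284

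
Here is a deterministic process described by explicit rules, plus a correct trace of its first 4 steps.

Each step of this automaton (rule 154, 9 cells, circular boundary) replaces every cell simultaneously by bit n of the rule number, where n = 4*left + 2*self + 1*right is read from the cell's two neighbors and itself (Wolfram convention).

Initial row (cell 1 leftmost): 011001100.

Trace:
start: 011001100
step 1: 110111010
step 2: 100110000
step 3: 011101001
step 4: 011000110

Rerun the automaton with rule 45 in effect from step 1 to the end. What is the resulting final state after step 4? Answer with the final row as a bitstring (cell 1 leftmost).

(re-executing steps 1..4 under rule 45; state before step 1: 011001100)
step 1: 010001001
step 2: 110101001
step 3: 001111001
step 4: 001000001

001000001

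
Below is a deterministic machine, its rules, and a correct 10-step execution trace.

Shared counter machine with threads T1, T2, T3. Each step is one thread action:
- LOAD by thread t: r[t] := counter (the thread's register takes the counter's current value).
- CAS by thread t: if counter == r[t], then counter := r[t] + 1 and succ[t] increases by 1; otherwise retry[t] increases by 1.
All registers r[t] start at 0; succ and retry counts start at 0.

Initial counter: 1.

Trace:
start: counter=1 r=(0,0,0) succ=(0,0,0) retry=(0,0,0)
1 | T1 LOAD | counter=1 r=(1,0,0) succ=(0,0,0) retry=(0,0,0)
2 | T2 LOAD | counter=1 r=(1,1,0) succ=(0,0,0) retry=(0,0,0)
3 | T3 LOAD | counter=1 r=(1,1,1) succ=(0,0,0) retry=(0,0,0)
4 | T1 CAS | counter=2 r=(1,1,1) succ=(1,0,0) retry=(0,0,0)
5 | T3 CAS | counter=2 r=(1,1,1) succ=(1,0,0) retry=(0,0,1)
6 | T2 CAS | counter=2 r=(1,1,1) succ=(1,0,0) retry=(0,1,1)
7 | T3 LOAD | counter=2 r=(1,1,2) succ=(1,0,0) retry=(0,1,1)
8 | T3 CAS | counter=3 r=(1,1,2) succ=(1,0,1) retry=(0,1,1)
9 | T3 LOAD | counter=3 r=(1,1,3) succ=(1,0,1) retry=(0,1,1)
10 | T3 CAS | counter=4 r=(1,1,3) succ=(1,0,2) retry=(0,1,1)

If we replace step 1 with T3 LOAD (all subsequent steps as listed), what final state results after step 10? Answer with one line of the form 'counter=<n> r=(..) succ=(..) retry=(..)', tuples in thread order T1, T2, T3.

counter=4 r=(0,1,3) succ=(0,0,3) retry=(1,1,0)

(re-executing from step 1 with the substitution; state before step 1: counter=1 r=(0,0,0) succ=(0,0,0) retry=(0,0,0))
1 | T3 LOAD | counter=1 r=(0,0,1) succ=(0,0,0) retry=(0,0,0)
2 | T2 LOAD | counter=1 r=(0,1,1) succ=(0,0,0) retry=(0,0,0)
3 | T3 LOAD | counter=1 r=(0,1,1) succ=(0,0,0) retry=(0,0,0)
4 | T1 CAS | counter=1 r=(0,1,1) succ=(0,0,0) retry=(1,0,0)
5 | T3 CAS | counter=2 r=(0,1,1) succ=(0,0,1) retry=(1,0,0)
6 | T2 CAS | counter=2 r=(0,1,1) succ=(0,0,1) retry=(1,1,0)
7 | T3 LOAD | counter=2 r=(0,1,2) succ=(0,0,1) retry=(1,1,0)
8 | T3 CAS | counter=3 r=(0,1,2) succ=(0,0,2) retry=(1,1,0)
9 | T3 LOAD | counter=3 r=(0,1,3) succ=(0,0,2) retry=(1,1,0)
10 | T3 CAS | counter=4 r=(0,1,3) succ=(0,0,3) retry=(1,1,0)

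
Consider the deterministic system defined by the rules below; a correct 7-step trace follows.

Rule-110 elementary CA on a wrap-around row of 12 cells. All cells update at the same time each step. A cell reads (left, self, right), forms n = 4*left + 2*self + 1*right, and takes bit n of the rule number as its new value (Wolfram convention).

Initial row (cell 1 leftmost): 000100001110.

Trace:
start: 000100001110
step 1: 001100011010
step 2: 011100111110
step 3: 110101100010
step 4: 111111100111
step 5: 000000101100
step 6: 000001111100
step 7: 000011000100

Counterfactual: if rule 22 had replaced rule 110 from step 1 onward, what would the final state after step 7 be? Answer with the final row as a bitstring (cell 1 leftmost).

(re-executing steps 1..7 under rule 22; state before step 1: 000100001110)
step 1: 001110010001
step 2: 110001111011
step 3: 001010000000
step 4: 011011000000
step 5: 100000100000
step 6: 110001110001
step 7: 001010001010

001010001010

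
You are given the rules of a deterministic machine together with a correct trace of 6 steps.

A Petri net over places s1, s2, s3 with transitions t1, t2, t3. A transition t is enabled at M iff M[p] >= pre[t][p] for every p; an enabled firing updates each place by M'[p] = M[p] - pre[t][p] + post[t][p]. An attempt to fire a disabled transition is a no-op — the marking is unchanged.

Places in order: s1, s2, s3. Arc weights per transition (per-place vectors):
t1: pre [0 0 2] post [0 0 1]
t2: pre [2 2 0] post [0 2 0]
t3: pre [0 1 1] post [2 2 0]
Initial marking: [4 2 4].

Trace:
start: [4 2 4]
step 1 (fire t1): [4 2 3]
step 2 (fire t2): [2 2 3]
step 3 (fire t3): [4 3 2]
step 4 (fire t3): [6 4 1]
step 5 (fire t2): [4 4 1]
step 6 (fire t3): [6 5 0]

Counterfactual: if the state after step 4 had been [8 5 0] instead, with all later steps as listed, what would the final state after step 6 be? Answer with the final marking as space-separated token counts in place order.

6 5 0

state after step 4 := [8 5 0]
step 5 (fire t2): [6 5 0]
step 6 (fire t3): [6 5 0]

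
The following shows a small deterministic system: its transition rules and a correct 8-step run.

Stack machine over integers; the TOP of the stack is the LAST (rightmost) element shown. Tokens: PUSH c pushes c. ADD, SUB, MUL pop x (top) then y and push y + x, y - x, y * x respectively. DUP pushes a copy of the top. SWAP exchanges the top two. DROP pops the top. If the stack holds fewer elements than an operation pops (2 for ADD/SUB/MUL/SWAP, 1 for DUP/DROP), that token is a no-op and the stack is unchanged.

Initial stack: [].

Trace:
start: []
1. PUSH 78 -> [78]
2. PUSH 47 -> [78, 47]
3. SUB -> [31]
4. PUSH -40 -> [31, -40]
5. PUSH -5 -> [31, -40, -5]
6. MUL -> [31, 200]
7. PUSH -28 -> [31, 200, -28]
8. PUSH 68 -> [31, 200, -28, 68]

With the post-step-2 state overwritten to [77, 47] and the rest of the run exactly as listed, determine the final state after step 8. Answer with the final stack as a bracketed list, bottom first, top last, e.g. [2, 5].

state after step 2 := [77, 47]
3. SUB -> [30]
4. PUSH -40 -> [30, -40]
5. PUSH -5 -> [30, -40, -5]
6. MUL -> [30, 200]
7. PUSH -28 -> [30, 200, -28]
8. PUSH 68 -> [30, 200, -28, 68]

[30, 200, -28, 68]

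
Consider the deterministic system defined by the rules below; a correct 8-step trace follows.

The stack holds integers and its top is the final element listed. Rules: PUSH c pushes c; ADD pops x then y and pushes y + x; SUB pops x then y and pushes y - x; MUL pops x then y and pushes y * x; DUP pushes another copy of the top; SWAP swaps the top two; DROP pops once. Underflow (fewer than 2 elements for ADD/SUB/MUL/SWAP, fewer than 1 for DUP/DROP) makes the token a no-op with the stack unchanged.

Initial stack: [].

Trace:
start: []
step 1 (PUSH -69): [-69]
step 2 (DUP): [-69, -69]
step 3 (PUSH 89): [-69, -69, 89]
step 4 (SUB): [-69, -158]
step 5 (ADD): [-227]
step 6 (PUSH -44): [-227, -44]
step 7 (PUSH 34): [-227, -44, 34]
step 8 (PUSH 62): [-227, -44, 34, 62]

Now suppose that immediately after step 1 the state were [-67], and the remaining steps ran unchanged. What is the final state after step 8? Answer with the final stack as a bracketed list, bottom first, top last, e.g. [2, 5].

state after step 1 := [-67]
step 2 (DUP): [-67, -67]
step 3 (PUSH 89): [-67, -67, 89]
step 4 (SUB): [-67, -156]
step 5 (ADD): [-223]
step 6 (PUSH -44): [-223, -44]
step 7 (PUSH 34): [-223, -44, 34]
step 8 (PUSH 62): [-223, -44, 34, 62]

[-223, -44, 34, 62]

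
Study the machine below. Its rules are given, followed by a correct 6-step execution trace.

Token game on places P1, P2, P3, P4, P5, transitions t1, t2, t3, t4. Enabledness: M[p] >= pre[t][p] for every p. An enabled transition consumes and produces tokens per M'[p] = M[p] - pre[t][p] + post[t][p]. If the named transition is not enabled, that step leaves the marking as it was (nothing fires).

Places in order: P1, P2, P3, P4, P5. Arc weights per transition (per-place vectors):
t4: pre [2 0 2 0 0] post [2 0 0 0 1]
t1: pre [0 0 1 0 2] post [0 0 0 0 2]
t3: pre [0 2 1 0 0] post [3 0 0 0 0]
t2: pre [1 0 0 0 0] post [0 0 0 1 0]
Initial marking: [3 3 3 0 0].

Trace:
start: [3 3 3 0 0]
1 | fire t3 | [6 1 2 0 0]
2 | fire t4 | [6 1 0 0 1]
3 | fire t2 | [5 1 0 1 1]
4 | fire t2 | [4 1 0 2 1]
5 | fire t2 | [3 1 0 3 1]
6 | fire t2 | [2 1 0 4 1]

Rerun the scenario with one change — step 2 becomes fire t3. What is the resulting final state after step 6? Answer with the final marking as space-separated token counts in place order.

2 1 2 4 0

(re-executing from step 2 with the substitution; state before step 2: [6 1 2 0 0])
2 | fire t3 | [6 1 2 0 0]
3 | fire t2 | [5 1 2 1 0]
4 | fire t2 | [4 1 2 2 0]
5 | fire t2 | [3 1 2 3 0]
6 | fire t2 | [2 1 2 4 0]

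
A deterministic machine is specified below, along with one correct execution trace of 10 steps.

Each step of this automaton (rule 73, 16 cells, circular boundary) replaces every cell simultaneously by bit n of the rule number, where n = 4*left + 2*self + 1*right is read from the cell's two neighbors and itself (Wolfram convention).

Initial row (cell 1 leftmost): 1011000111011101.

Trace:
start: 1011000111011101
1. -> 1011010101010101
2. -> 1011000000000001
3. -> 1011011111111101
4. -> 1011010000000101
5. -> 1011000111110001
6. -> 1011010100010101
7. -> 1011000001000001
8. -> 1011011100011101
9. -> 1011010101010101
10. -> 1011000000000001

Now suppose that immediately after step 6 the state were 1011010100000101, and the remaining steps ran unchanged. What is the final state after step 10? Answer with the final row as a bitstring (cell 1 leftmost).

state after step 6 := 1011010100000101
7. -> 1011000001110001
8. -> 1011011101010101
9. -> 1011010100000001
10. -> 1011000001111101

1011000001111101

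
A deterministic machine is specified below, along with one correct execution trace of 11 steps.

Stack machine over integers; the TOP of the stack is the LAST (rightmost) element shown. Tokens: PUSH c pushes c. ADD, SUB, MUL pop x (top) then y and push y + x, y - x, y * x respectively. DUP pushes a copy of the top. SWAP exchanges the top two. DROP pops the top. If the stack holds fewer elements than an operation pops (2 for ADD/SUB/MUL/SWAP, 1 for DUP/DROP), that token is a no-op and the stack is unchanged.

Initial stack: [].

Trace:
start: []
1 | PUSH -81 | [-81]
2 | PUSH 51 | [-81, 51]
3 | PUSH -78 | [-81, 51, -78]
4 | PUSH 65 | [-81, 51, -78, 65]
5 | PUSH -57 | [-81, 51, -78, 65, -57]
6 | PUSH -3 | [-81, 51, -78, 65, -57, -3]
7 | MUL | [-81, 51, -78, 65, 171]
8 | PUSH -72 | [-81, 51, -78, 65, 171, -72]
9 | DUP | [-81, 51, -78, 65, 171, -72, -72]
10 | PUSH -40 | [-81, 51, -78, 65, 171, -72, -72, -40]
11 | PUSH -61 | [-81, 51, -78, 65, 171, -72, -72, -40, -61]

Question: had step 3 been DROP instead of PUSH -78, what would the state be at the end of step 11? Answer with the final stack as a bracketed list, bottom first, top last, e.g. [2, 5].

(re-executing from step 3 with the substitution; state before step 3: [-81, 51])
3 | DROP | [-81]
4 | PUSH 65 | [-81, 65]
5 | PUSH -57 | [-81, 65, -57]
6 | PUSH -3 | [-81, 65, -57, -3]
7 | MUL | [-81, 65, 171]
8 | PUSH -72 | [-81, 65, 171, -72]
9 | DUP | [-81, 65, 171, -72, -72]
10 | PUSH -40 | [-81, 65, 171, -72, -72, -40]
11 | PUSH -61 | [-81, 65, 171, -72, -72, -40, -61]

[-81, 65, 171, -72, -72, -40, -61]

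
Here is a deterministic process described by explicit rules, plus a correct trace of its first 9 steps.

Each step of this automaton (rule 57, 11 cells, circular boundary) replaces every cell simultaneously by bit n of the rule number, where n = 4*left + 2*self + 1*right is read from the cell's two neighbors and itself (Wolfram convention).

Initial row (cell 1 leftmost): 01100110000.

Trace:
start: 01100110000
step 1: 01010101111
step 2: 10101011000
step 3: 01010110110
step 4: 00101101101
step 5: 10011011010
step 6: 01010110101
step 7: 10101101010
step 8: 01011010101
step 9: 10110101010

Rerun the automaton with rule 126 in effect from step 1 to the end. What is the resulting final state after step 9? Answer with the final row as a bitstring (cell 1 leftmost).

11111111000

(re-executing steps 1..9 under rule 126; state before step 1: 01100110000)
step 1: 11111111000
step 2: 10000001101
step 3: 11000011111
step 4: 01100110000
step 5: 11111111000
step 6: 10000001101
step 7: 11000011111
step 8: 01100110000
step 9: 11111111000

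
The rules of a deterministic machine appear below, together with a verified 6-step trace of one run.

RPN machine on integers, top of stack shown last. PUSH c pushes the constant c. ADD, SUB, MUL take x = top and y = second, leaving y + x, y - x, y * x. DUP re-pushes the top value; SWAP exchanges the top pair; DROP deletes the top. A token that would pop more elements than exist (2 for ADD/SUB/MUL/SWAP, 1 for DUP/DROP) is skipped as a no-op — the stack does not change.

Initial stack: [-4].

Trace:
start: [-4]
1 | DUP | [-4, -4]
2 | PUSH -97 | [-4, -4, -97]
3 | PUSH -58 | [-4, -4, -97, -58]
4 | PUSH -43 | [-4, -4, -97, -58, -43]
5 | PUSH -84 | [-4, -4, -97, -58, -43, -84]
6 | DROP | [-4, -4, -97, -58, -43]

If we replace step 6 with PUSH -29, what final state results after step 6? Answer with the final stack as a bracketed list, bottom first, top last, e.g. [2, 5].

[-4, -4, -97, -58, -43, -84, -29]

(re-executing from step 6 with the substitution; state before step 6: [-4, -4, -97, -58, -43, -84])
6 | PUSH -29 | [-4, -4, -97, -58, -43, -84, -29]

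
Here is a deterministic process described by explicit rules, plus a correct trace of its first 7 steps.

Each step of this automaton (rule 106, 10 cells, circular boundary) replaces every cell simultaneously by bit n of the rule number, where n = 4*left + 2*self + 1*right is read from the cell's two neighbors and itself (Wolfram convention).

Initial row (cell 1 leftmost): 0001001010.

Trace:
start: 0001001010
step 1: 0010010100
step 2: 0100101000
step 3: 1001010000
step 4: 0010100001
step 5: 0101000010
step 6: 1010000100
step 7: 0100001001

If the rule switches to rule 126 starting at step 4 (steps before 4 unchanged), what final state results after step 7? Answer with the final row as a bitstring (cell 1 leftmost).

(re-executing steps 4..7 under rule 126; state before step 4: 1001010000)
step 4: 1111111001
step 5: 0000001111
step 6: 1000011001
step 7: 1100111111

1100111111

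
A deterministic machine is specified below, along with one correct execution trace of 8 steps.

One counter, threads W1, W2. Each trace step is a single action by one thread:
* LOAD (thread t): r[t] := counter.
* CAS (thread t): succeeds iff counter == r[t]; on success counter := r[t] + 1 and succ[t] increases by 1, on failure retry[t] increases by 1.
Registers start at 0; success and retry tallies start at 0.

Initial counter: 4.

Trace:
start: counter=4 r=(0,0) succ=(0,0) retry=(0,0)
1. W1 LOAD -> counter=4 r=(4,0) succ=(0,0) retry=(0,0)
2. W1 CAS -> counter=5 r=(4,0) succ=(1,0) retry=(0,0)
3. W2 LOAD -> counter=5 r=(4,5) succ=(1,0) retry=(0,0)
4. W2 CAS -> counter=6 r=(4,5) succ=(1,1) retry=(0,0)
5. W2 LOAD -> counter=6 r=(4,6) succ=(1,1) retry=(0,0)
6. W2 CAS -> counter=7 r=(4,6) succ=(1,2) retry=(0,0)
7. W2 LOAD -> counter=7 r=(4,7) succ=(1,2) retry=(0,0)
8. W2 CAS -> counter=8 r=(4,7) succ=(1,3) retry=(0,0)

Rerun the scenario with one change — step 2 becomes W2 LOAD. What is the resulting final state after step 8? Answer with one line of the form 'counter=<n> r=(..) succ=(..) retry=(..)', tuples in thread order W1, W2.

(re-executing from step 2 with the substitution; state before step 2: counter=4 r=(4,0) succ=(0,0) retry=(0,0))
2. W2 LOAD -> counter=4 r=(4,4) succ=(0,0) retry=(0,0)
3. W2 LOAD -> counter=4 r=(4,4) succ=(0,0) retry=(0,0)
4. W2 CAS -> counter=5 r=(4,4) succ=(0,1) retry=(0,0)
5. W2 LOAD -> counter=5 r=(4,5) succ=(0,1) retry=(0,0)
6. W2 CAS -> counter=6 r=(4,5) succ=(0,2) retry=(0,0)
7. W2 LOAD -> counter=6 r=(4,6) succ=(0,2) retry=(0,0)
8. W2 CAS -> counter=7 r=(4,6) succ=(0,3) retry=(0,0)

counter=7 r=(4,6) succ=(0,3) retry=(0,0)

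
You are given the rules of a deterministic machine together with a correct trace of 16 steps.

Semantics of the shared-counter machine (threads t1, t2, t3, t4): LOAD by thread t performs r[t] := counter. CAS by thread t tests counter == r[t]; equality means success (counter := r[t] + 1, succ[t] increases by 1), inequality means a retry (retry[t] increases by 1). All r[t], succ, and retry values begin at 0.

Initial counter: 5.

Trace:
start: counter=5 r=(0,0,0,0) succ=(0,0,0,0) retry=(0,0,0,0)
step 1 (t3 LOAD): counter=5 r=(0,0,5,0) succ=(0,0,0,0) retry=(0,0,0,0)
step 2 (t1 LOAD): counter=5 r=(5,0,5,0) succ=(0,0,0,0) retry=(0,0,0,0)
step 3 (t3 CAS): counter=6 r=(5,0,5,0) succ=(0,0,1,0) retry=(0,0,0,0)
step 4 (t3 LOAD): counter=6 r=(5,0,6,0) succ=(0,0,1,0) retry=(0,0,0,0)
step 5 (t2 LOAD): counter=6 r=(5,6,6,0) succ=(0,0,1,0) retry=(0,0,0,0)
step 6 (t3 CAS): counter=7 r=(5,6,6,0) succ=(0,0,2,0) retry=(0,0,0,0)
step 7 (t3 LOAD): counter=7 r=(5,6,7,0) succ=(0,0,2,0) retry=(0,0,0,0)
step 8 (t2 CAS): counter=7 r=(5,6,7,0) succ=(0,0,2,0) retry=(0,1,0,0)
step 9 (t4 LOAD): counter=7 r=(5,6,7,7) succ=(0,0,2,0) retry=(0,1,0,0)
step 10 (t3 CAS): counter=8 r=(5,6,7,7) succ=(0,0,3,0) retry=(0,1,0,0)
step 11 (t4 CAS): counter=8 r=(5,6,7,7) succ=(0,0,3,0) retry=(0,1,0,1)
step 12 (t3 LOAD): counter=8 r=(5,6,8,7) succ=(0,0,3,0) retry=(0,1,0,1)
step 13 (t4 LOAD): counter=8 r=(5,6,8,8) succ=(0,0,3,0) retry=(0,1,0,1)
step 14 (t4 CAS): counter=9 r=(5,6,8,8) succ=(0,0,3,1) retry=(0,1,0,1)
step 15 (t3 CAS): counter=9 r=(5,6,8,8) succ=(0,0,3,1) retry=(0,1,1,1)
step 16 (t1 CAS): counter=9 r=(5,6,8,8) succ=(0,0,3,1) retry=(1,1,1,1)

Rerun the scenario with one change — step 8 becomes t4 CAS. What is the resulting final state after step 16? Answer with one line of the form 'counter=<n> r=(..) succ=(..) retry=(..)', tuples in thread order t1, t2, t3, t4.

counter=9 r=(5,6,8,8) succ=(0,0,3,1) retry=(1,0,1,2)

(re-executing from step 8 with the substitution; state before step 8: counter=7 r=(5,6,7,0) succ=(0,0,2,0) retry=(0,0,0,0))
step 8 (t4 CAS): counter=7 r=(5,6,7,0) succ=(0,0,2,0) retry=(0,0,0,1)
step 9 (t4 LOAD): counter=7 r=(5,6,7,7) succ=(0,0,2,0) retry=(0,0,0,1)
step 10 (t3 CAS): counter=8 r=(5,6,7,7) succ=(0,0,3,0) retry=(0,0,0,1)
step 11 (t4 CAS): counter=8 r=(5,6,7,7) succ=(0,0,3,0) retry=(0,0,0,2)
step 12 (t3 LOAD): counter=8 r=(5,6,8,7) succ=(0,0,3,0) retry=(0,0,0,2)
step 13 (t4 LOAD): counter=8 r=(5,6,8,8) succ=(0,0,3,0) retry=(0,0,0,2)
step 14 (t4 CAS): counter=9 r=(5,6,8,8) succ=(0,0,3,1) retry=(0,0,0,2)
step 15 (t3 CAS): counter=9 r=(5,6,8,8) succ=(0,0,3,1) retry=(0,0,1,2)
step 16 (t1 CAS): counter=9 r=(5,6,8,8) succ=(0,0,3,1) retry=(1,0,1,2)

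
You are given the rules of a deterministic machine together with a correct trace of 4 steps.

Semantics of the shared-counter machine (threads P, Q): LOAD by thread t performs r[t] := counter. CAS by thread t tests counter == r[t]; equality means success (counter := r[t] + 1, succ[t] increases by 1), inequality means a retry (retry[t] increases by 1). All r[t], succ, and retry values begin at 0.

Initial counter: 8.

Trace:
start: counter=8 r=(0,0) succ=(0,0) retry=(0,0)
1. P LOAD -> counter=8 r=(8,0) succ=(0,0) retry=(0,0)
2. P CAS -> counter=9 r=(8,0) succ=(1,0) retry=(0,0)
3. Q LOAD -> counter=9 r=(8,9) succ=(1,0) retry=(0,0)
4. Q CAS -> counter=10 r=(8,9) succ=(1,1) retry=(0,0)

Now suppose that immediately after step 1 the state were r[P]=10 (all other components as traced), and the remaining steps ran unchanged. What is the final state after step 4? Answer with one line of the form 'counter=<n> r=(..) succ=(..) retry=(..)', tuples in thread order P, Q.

state after step 1 := counter=8 r=(10,0) succ=(0,0) retry=(0,0)
2. P CAS -> counter=8 r=(10,0) succ=(0,0) retry=(1,0)
3. Q LOAD -> counter=8 r=(10,8) succ=(0,0) retry=(1,0)
4. Q CAS -> counter=9 r=(10,8) succ=(0,1) retry=(1,0)

counter=9 r=(10,8) succ=(0,1) retry=(1,0)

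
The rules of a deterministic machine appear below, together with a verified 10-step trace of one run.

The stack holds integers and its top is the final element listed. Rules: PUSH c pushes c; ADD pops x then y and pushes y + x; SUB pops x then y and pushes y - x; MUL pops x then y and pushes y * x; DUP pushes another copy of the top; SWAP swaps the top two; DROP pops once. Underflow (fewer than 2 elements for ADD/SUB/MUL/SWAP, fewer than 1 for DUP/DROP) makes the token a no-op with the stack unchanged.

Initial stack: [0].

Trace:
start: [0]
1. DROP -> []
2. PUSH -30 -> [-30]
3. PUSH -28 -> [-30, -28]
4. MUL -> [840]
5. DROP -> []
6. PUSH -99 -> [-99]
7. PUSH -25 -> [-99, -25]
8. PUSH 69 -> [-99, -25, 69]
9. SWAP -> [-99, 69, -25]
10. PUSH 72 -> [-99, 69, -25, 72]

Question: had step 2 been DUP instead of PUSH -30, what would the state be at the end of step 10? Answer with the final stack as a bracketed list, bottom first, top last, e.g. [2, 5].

(re-executing from step 2 with the substitution; state before step 2: [])
2. DUP -> []
3. PUSH -28 -> [-28]
4. MUL -> [-28]
5. DROP -> []
6. PUSH -99 -> [-99]
7. PUSH -25 -> [-99, -25]
8. PUSH 69 -> [-99, -25, 69]
9. SWAP -> [-99, 69, -25]
10. PUSH 72 -> [-99, 69, -25, 72]

[-99, 69, -25, 72]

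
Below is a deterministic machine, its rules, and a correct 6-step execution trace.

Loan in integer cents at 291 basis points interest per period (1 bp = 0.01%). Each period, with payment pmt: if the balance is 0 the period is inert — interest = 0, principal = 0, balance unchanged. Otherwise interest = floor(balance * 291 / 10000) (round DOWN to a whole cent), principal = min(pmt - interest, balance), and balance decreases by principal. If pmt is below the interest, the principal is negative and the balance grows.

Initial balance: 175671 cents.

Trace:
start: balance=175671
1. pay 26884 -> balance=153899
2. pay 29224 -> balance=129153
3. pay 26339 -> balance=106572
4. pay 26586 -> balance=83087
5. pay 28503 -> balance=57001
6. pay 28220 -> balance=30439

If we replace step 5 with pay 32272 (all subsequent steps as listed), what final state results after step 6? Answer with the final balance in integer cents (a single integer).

26561

(re-executing from step 5 with the substitution; state before step 5: balance=83087)
5. pay 32272 -> balance=53232
6. pay 28220 -> balance=26561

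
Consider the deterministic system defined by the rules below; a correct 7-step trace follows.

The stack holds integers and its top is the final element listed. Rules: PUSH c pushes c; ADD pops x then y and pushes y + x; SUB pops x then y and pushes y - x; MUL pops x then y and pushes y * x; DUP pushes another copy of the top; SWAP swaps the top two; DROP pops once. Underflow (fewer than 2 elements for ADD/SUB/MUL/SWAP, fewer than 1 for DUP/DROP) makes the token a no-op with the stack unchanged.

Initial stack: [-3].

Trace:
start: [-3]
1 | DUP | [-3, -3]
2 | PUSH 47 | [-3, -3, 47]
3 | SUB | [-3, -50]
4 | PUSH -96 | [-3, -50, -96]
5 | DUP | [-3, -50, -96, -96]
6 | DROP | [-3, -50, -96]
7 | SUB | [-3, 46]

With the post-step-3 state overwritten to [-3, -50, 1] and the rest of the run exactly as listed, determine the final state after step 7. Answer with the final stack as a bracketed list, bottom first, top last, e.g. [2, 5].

[-3, -50, 97]

state after step 3 := [-3, -50, 1]
4 | PUSH -96 | [-3, -50, 1, -96]
5 | DUP | [-3, -50, 1, -96, -96]
6 | DROP | [-3, -50, 1, -96]
7 | SUB | [-3, -50, 97]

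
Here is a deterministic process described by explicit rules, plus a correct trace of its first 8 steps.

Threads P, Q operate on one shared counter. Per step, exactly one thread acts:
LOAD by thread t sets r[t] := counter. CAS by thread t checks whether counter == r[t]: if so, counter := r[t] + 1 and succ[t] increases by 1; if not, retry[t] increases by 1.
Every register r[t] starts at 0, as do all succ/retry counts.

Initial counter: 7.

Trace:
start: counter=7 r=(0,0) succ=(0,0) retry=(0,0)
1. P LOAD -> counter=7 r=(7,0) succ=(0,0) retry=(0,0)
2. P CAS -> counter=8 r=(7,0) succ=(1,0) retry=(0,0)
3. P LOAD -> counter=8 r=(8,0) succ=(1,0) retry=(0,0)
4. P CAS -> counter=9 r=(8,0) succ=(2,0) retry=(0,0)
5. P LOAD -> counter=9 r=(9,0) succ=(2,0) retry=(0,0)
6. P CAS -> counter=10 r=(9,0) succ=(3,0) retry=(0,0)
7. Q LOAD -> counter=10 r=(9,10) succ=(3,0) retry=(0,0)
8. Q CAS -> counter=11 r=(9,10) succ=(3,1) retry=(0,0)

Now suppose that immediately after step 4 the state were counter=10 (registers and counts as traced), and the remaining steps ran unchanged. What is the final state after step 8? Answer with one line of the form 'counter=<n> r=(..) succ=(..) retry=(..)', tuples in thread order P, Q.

counter=12 r=(10,11) succ=(3,1) retry=(0,0)

state after step 4 := counter=10 r=(8,0) succ=(2,0) retry=(0,0)
5. P LOAD -> counter=10 r=(10,0) succ=(2,0) retry=(0,0)
6. P CAS -> counter=11 r=(10,0) succ=(3,0) retry=(0,0)
7. Q LOAD -> counter=11 r=(10,11) succ=(3,0) retry=(0,0)
8. Q CAS -> counter=12 r=(10,11) succ=(3,1) retry=(0,0)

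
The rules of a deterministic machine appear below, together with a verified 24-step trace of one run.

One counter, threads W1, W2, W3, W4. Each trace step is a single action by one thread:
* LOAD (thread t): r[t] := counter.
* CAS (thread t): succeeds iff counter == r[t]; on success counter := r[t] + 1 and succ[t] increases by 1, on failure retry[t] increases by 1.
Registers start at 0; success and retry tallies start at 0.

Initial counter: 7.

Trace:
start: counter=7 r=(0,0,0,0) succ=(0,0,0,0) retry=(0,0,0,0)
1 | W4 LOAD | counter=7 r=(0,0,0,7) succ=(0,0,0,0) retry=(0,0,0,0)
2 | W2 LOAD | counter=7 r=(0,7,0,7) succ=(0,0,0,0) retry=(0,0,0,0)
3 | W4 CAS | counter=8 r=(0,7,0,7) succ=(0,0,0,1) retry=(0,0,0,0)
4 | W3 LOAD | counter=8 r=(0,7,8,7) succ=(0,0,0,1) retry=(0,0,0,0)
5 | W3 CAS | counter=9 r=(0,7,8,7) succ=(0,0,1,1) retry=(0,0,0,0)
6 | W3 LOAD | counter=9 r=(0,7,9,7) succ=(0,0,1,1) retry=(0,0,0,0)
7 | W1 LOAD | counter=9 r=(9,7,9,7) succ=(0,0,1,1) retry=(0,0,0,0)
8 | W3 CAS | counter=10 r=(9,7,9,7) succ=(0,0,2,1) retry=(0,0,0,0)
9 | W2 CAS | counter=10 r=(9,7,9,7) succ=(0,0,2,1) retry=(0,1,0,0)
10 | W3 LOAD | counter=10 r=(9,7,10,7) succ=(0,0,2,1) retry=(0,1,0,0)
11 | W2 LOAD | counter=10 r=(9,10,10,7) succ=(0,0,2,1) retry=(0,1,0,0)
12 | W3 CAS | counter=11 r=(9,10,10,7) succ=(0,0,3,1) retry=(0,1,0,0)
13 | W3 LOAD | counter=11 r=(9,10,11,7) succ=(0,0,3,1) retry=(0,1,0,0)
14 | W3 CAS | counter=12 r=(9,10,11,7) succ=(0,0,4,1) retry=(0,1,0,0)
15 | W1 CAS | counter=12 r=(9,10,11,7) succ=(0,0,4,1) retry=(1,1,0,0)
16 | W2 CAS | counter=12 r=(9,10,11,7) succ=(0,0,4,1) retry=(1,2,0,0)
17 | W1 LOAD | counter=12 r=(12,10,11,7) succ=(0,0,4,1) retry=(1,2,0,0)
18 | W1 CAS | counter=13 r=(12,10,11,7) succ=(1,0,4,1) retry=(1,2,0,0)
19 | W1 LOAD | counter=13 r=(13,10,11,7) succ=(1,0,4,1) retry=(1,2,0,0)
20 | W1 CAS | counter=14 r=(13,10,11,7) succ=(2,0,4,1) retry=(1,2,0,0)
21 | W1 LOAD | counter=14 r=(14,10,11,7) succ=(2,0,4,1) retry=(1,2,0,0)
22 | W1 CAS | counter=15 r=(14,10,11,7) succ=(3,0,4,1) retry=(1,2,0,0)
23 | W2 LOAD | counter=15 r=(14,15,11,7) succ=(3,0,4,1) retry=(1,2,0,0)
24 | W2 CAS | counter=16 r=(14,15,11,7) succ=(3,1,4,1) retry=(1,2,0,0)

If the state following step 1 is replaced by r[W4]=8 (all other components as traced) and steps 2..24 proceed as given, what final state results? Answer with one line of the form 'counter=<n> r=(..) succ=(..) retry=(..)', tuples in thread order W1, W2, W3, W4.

state after step 1 := counter=7 r=(0,0,0,8) succ=(0,0,0,0) retry=(0,0,0,0)
2 | W2 LOAD | counter=7 r=(0,7,0,8) succ=(0,0,0,0) retry=(0,0,0,0)
3 | W4 CAS | counter=7 r=(0,7,0,8) succ=(0,0,0,0) retry=(0,0,0,1)
4 | W3 LOAD | counter=7 r=(0,7,7,8) succ=(0,0,0,0) retry=(0,0,0,1)
5 | W3 CAS | counter=8 r=(0,7,7,8) succ=(0,0,1,0) retry=(0,0,0,1)
6 | W3 LOAD | counter=8 r=(0,7,8,8) succ=(0,0,1,0) retry=(0,0,0,1)
7 | W1 LOAD | counter=8 r=(8,7,8,8) succ=(0,0,1,0) retry=(0,0,0,1)
8 | W3 CAS | counter=9 r=(8,7,8,8) succ=(0,0,2,0) retry=(0,0,0,1)
9 | W2 CAS | counter=9 r=(8,7,8,8) succ=(0,0,2,0) retry=(0,1,0,1)
10 | W3 LOAD | counter=9 r=(8,7,9,8) succ=(0,0,2,0) retry=(0,1,0,1)
11 | W2 LOAD | counter=9 r=(8,9,9,8) succ=(0,0,2,0) retry=(0,1,0,1)
12 | W3 CAS | counter=10 r=(8,9,9,8) succ=(0,0,3,0) retry=(0,1,0,1)
13 | W3 LOAD | counter=10 r=(8,9,10,8) succ=(0,0,3,0) retry=(0,1,0,1)
14 | W3 CAS | counter=11 r=(8,9,10,8) succ=(0,0,4,0) retry=(0,1,0,1)
15 | W1 CAS | counter=11 r=(8,9,10,8) succ=(0,0,4,0) retry=(1,1,0,1)
16 | W2 CAS | counter=11 r=(8,9,10,8) succ=(0,0,4,0) retry=(1,2,0,1)
17 | W1 LOAD | counter=11 r=(11,9,10,8) succ=(0,0,4,0) retry=(1,2,0,1)
18 | W1 CAS | counter=12 r=(11,9,10,8) succ=(1,0,4,0) retry=(1,2,0,1)
19 | W1 LOAD | counter=12 r=(12,9,10,8) succ=(1,0,4,0) retry=(1,2,0,1)
20 | W1 CAS | counter=13 r=(12,9,10,8) succ=(2,0,4,0) retry=(1,2,0,1)
21 | W1 LOAD | counter=13 r=(13,9,10,8) succ=(2,0,4,0) retry=(1,2,0,1)
22 | W1 CAS | counter=14 r=(13,9,10,8) succ=(3,0,4,0) retry=(1,2,0,1)
23 | W2 LOAD | counter=14 r=(13,14,10,8) succ=(3,0,4,0) retry=(1,2,0,1)
24 | W2 CAS | counter=15 r=(13,14,10,8) succ=(3,1,4,0) retry=(1,2,0,1)

counter=15 r=(13,14,10,8) succ=(3,1,4,0) retry=(1,2,0,1)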